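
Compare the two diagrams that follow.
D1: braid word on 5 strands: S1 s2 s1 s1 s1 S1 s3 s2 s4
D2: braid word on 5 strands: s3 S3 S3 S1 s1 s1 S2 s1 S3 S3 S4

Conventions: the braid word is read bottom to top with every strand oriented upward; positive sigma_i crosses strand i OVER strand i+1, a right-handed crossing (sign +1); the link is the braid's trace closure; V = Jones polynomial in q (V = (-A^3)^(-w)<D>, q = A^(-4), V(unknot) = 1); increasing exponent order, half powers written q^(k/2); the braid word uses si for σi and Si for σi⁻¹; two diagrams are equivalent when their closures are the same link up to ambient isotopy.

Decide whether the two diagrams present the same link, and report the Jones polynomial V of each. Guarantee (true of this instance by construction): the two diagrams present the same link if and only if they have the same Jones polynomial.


equivalent: no
D1 (bracket A^-3 + A^5 - A^9 + A^13; 9 crossings at w = +5): V = -q^(1/2) + q^(3/2) - q^(5/2) - q^(9/2)
D2 (bracket A^-15 + 2A^-7 - A^-3 + A - A^5; 11 crossings at w = -3): V = q^(-7/2) - q^(-5/2) + q^(-3/2) - 2q^(-1/2) - q^(3/2)
key observation: 2 classes among 2 diagrams; unequal V(q) rules out equality


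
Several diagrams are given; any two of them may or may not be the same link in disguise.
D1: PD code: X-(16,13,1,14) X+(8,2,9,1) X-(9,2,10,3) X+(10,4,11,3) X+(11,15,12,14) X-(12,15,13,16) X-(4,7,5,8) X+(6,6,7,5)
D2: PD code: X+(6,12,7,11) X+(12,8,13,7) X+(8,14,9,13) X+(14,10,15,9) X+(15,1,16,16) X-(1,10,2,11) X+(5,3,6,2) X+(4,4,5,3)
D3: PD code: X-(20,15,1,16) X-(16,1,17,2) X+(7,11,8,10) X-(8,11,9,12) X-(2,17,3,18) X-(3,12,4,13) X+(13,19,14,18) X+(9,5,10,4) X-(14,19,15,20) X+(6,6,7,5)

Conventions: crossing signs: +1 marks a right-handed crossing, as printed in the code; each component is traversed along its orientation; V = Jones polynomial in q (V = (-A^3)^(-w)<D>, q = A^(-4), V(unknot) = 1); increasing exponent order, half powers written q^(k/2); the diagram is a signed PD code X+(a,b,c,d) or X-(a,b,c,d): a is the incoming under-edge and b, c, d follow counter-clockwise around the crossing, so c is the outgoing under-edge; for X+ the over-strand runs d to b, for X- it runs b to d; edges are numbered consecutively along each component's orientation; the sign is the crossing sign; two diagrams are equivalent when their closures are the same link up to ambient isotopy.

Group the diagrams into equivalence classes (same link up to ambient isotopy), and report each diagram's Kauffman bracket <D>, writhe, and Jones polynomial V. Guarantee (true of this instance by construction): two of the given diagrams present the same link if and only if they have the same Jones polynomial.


grouping into links: {D1} | {D2} | {D3}
V(D1) = 1  (w 0, c 8, <D> = 1)
V(D2) = q + q^3 - q^4  [8 crossings, <D> = -A^2 + A^6 + A^14, w = +6]
V(D3) = -q^-4 + q^-3 + q^-1  (w -2, c 10, <D> = A^-2 + A^6 - A^10)
key observation: 3 classes among 3 diagrams; unequal V(q) rules out equality


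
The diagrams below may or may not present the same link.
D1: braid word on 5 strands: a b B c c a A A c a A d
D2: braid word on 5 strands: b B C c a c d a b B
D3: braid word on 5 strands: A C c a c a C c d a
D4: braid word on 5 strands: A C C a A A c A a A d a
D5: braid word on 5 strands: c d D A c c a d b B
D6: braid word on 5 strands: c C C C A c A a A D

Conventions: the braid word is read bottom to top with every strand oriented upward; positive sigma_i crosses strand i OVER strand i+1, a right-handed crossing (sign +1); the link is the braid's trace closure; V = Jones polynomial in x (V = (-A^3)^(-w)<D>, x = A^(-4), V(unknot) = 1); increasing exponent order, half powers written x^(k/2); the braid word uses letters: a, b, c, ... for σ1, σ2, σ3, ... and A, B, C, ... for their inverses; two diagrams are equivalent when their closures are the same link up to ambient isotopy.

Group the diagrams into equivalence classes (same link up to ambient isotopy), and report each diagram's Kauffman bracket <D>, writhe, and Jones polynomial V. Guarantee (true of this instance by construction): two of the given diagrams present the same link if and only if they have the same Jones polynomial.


equivalence classes: {D1, D5} | {D2, D3} | {D4, D6}
D1 (bracket -A^-8 - A^-4 + 1 + 2A^4 + 2A^8 + A^12; 12 crossings at w = +4): V = 1 + 2x + 2x^2 + x^3 - x^4 - x^5
V(D2) = 1 + x + x^2 + x^3  [10 crossings, <D> = 1 + A^4 + A^8 + A^12, w = +4]
V(D3) = 1 + x + x^2 + x^3  [10 crossings, <D> = 1 + A^4 + A^8 + A^12, w = +4]
V(D4) = x^-3 + x^-2 + x^-1 + 1  (w -2, c 12, <D> = A^-6 + A^-2 + A^2 + A^6)
D5 (bracket -A^-8 - A^-4 + 1 + 2A^4 + 2A^8 + A^12; 10 crossings at w = +4): V = 1 + 2x + 2x^2 + x^3 - x^4 - x^5
V(D6) = x^-3 + x^-2 + x^-1 + 1  [10 crossings, <D> = A^-12 + A^-8 + A^-4 + 1, w = -4]
key observation: 3 values of V(x) split the 6 diagrams


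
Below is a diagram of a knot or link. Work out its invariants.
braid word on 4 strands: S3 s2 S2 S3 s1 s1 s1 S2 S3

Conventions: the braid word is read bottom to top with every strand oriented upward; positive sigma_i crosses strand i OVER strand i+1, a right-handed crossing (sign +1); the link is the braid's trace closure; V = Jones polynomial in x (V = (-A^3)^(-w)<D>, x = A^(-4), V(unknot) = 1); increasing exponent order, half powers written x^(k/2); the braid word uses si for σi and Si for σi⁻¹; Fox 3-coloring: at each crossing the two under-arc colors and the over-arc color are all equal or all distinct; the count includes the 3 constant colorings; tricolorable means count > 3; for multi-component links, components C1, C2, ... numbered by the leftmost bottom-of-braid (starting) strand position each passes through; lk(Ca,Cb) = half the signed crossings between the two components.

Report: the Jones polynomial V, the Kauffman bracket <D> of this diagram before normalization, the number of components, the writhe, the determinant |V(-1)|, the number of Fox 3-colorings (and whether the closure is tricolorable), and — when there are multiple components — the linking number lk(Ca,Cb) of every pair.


V = -x^-3 + x^-2 - x^-1 + 3 - x + x^2 - x^3
<D> = A^-15 - A^-11 + A^-7 - 3A^-3 + A - A^5 + A^9 (w = -1)
1 component over 9 crossings, w = -1
27 Fox colorings among 3^9, |V(-1)| = 9: tricolorable
why: V spans 6 powers of x: at least 6 crossings in any diagram


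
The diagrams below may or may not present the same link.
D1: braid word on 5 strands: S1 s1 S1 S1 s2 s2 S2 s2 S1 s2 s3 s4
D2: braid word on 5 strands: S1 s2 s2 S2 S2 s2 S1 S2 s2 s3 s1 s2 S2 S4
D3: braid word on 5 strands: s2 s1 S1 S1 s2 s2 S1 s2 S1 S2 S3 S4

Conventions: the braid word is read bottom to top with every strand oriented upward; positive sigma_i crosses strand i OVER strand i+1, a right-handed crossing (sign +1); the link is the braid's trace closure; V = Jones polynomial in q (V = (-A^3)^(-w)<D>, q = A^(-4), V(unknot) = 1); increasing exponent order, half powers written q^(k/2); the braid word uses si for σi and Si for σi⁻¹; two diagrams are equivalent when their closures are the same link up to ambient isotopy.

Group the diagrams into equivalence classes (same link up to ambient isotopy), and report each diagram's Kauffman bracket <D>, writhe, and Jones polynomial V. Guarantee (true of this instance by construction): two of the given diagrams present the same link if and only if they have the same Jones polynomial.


classes: {D1, D3} | {D2}
V(D1) = -q^-3 + 2q^-2 - 2q^-1 + 3 - 2q + 2q^2 - q^3  [12 crossings, <D> = -A^-6 + 2A^-2 - 2A^2 + 3A^6 - 2A^10 + 2A^14 - A^18, w = +2]
D2 (bracket 1; 14 crossings at w = 0): V = 1
V(D3) = -q^-3 + 2q^-2 - 2q^-1 + 3 - 2q + 2q^2 - q^3  (w -2, c 12, <D> = -A^-18 + 2A^-14 - 2A^-10 + 3A^-6 - 2A^-2 + 2A^2 - A^6)
insight: 2 values of V(q) split the 3 diagrams


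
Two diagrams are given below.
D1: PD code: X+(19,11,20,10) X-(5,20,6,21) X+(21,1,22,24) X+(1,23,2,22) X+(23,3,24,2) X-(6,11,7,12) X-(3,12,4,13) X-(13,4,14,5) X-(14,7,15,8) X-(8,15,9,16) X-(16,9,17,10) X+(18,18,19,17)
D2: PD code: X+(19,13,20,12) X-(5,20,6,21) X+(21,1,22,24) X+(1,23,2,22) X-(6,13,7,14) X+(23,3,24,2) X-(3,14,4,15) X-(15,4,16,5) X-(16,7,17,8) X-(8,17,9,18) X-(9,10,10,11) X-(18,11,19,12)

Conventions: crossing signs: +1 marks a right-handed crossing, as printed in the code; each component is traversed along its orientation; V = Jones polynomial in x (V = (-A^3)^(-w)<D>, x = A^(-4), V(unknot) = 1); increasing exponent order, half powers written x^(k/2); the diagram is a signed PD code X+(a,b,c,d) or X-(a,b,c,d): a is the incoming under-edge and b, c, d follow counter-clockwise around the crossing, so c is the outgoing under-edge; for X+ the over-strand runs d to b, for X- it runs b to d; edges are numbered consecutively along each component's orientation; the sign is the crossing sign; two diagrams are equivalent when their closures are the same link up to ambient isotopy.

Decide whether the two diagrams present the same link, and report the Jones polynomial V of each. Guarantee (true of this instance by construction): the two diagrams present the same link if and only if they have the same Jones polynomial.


same link: yes
V(D1) = -x^-6 + x^-5 - 2x^-4 + 3x^-3 - 2x^-2 + 3x^-1 - 1 + x - x^2  [12 crossings, <D> = -A^-14 + A^-10 - A^-6 + 3A^-2 - 2A^2 + 3A^6 - 2A^10 + A^14 - A^18, w = -2]
V(D2) = -x^-6 + x^-5 - 2x^-4 + 3x^-3 - 2x^-2 + 3x^-1 - 1 + x - x^2  [12 crossings, <D> = -A^-20 + A^-16 - A^-12 + 3A^-8 - 2A^-4 + 3 - 2A^4 + A^8 - A^12, w = -4]
insight: one V(x) for all 2 diagrams — one class (guaranteed)


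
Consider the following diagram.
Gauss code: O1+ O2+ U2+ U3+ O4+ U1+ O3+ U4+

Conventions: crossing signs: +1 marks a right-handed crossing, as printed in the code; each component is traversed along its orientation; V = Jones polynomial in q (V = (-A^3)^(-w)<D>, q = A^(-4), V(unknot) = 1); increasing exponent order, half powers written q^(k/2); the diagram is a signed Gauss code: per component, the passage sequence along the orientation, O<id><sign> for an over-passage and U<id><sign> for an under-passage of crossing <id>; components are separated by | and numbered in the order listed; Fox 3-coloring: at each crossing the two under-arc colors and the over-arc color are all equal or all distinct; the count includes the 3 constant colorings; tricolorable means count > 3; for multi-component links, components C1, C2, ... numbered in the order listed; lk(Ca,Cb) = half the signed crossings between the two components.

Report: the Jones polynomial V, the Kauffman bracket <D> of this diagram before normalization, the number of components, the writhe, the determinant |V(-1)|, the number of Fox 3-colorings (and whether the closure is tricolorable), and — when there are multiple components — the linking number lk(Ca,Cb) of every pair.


V = q + q^3 - q^4
<D> = -A^-4 + 1 + A^8 (w = +4)
1 component over 4 crossings, w = +4
9 Fox colorings among 3^4, |V(-1)| = 3: tricolorable
why: w = +4 (over 4 crossings) is diagram-only; (-A^3)^(-4) removes it from V


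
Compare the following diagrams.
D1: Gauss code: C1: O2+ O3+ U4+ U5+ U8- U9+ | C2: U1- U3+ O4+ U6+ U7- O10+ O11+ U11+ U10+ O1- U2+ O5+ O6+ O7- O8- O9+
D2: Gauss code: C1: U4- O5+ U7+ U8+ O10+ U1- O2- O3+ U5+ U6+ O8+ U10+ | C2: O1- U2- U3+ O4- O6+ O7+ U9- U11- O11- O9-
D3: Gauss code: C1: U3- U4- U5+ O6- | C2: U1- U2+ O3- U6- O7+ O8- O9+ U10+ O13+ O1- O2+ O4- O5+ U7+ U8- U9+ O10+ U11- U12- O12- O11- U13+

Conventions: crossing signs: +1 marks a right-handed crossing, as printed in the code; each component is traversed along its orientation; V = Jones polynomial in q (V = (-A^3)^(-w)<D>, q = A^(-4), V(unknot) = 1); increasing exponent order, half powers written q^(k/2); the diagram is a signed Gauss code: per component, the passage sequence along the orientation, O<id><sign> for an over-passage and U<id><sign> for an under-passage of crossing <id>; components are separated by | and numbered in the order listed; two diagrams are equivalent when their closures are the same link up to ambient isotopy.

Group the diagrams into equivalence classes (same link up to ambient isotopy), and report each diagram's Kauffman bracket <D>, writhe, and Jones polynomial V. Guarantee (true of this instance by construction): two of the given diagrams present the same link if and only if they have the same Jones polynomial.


classes: {D1} | {D2} | {D3}
V(D1) = -q^(1/2) + q^(3/2) - q^(5/2) - q^(9/2)  [11 crossings, <D> = A^-3 + A^5 - A^9 + A^13, w = +5]
D2 (bracket -A^-15 + A^-7 + A^-3 + A; 11 crossings at w = +1): V = -q^(1/2) - q^(3/2) - q^(5/2) + q^(9/2)
D3 (bracket -A^-17 + A^-13 - A^-9 + 2A^-5 + A^3; 13 crossings at w = -1): V = -q^(-3/2) - 2q^(1/2) + q^(3/2) - q^(5/2) + q^(7/2)
note: 3 values of V(q) split the 3 diagrams


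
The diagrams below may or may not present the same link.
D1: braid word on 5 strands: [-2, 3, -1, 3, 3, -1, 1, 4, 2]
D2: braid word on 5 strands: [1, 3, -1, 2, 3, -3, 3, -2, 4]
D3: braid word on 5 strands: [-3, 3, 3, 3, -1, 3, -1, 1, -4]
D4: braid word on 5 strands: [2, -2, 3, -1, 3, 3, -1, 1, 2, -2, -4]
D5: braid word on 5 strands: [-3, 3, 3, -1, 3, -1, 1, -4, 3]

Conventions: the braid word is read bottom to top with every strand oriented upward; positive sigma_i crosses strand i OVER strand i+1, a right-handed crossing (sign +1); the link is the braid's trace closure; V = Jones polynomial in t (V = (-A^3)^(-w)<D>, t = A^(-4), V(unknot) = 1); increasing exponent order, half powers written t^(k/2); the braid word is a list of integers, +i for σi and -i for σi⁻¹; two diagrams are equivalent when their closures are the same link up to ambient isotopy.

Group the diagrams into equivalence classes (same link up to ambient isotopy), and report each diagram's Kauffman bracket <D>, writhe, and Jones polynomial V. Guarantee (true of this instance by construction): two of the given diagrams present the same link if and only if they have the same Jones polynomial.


equivalence classes: {D1, D3, D4, D5} | {D2}
D1 (bracket -A^-9 + A^-1 + A^3 + A^7; 9 crossings at w = +3): V = -t^(1/2) - t^(3/2) - t^(5/2) + t^(9/2)
V(D2) = -t^(-1/2) - t^(1/2)  (w +3, c 9, <D> = A^7 + A^11)
D3 (bracket -A^-15 + A^-7 + A^-3 + A; 9 crossings at w = +1): V = -t^(1/2) - t^(3/2) - t^(5/2) + t^(9/2)
V(D4) = -t^(1/2) - t^(3/2) - t^(5/2) + t^(9/2)  (w +1, c 11, <D> = -A^-15 + A^-7 + A^-3 + A)
V(D5) = -t^(1/2) - t^(3/2) - t^(5/2) + t^(9/2)  (w +1, c 9, <D> = -A^-15 + A^-7 + A^-3 + A)
key observation: 2 classes among 5 diagrams; unequal V(t) rules out equality


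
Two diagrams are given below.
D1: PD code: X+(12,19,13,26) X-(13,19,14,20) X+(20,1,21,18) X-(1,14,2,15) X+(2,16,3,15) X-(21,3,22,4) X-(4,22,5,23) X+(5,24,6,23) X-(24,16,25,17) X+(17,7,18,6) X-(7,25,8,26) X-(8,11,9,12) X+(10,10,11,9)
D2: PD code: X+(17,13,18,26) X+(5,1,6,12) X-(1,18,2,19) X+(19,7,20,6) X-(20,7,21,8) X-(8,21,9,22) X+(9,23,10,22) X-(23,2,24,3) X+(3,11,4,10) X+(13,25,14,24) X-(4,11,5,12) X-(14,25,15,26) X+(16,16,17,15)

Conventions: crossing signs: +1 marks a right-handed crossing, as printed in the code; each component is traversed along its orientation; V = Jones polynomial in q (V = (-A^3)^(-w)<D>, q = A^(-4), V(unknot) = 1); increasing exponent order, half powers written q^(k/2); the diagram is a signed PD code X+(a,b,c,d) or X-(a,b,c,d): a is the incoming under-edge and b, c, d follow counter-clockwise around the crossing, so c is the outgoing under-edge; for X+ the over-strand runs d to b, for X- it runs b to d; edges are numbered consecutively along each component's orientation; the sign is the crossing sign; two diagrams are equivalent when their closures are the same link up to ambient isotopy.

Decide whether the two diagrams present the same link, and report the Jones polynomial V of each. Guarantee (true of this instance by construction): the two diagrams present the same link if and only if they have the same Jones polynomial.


same link: yes
V(D1) = -q^(-5/2) - q^(-1/2)  [13 crossings, <D> = A^-1 + A^7, w = -1]
V(D2) = -q^(-5/2) - q^(-1/2)  [13 crossings, <D> = A^5 + A^13, w = +1]
insight: all 2 diagrams share one V(q), hence one class


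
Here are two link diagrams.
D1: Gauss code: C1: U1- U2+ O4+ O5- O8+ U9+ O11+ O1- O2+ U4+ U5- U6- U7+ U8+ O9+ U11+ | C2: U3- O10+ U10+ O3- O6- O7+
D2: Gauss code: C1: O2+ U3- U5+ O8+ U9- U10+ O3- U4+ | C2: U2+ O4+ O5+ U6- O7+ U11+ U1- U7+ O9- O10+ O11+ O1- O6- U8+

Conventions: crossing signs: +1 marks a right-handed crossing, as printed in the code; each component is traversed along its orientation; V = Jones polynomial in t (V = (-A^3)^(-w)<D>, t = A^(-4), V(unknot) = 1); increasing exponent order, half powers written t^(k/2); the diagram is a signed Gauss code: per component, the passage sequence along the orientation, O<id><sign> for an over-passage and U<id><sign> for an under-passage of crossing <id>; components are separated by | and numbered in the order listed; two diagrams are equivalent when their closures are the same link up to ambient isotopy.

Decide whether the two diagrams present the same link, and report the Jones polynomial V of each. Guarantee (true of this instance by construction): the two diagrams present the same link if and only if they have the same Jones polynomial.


equivalent: no
V(D1) = -t^(1/2) - t^(3/2) - t^(5/2) + t^(9/2)  (w +3, c 11, <D> = -A^-9 + A^-1 + A^3 + A^7)
D2 (bracket A^-9 + A^-1 - A^3 + A^7; 11 crossings at w = +3): V = -t^(1/2) + t^(3/2) - t^(5/2) - t^(9/2)
why: 2 classes among 2 diagrams; unequal V(t) rules out equality


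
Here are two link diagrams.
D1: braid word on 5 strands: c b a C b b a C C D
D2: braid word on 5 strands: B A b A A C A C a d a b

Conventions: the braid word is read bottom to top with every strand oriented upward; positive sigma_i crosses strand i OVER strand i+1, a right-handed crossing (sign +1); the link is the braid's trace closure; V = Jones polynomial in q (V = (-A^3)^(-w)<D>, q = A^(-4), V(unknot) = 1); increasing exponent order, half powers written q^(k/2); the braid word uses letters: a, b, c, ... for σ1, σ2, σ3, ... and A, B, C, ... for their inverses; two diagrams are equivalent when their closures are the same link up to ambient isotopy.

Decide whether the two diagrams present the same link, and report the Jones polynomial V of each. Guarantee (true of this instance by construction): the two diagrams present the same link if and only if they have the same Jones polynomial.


equivalent: no
D1 (bracket A^-14 - 2A^-10 + 3A^-6 - A^-2 + 3A^2 - A^6 + A^10; 10 crossings at w = +2): V = q^-1 - 1 + 3q - q^2 + 3q^3 - 2q^4 + q^5
V(D2) = q^-5 + 2q^-3 + q^-1  (w -2, c 12, <D> = A^-2 + 2A^6 + A^14)
key observation: V(q) takes 2 values over 2 diagrams, fixing the grouping


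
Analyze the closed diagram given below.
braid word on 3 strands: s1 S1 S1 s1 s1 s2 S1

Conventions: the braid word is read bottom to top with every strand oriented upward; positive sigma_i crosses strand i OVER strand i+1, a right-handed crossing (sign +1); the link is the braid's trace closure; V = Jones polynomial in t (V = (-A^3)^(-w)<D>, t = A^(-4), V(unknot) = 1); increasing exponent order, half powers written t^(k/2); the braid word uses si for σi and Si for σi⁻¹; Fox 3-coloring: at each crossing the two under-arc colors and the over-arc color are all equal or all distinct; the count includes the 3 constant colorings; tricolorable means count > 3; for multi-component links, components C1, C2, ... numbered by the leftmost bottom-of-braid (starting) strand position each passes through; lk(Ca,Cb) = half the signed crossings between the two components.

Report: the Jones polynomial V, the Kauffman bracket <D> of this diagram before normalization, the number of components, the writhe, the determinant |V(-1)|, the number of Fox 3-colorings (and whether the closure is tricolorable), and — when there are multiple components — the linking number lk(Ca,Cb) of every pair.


V(t) = -t^(-1/2) - t^(1/2)
bracket: A + A^5, w = +1
2 components, writhe +1, over 7 crossings
lk(C1,C2) = 0
det 0, colorings 9 of 3^7 — tricolorable
observation: summing lk over 1 pair gives 0


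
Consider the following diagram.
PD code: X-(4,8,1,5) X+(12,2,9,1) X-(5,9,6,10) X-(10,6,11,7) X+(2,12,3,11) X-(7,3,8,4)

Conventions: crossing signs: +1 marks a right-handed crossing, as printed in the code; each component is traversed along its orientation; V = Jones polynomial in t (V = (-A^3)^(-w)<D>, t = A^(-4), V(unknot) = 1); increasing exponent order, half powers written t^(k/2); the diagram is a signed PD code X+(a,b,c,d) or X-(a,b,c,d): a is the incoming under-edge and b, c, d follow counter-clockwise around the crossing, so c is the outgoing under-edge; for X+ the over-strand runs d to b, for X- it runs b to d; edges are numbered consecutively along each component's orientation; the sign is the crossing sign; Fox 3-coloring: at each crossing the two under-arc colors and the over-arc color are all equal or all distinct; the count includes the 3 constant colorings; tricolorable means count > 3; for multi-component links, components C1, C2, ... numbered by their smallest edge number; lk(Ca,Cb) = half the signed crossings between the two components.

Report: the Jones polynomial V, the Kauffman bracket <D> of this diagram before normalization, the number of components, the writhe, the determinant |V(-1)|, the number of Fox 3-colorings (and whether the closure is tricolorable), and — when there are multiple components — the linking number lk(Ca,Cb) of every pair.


V = t^-5 - 2t^-4 + 3t^-3 - t^-2 + 3t^-1 - 1 + t
<D> = A^-10 - A^-6 + 3A^-2 - A^2 + 3A^6 - 2A^10 + A^14 (w = -2)
3 components over 6 crossings, w = -2
lk(C1,C2): -1
lk(C1,C3) = +1
linking number lk(C2,C3) = -1
9 Fox colorings among 3^6, |V(-1)| = 12: tricolorable
why: det 12 = |V(-1)|; divisible by 3, so tricolorable


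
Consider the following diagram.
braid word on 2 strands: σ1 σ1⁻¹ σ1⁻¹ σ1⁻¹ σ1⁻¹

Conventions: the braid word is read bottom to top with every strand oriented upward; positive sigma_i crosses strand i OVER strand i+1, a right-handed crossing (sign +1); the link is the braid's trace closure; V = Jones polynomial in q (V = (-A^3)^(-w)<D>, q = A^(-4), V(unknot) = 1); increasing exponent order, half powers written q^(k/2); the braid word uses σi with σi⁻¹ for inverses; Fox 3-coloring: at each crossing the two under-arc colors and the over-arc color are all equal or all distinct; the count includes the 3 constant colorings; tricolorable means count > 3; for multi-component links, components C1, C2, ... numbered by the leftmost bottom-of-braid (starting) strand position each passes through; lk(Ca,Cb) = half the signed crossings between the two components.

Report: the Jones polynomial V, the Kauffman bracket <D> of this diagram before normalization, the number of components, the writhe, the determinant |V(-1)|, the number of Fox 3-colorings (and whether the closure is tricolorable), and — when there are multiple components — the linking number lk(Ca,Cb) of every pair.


V = -q^-4 + q^-3 + q^-1
<D> = -A^-5 - A^3 + A^7 (w = -3)
1 component over 5 crossings, w = -3
9 Fox colorings among 3^5, |V(-1)| = 3: tricolorable
why: the span of V is 3, forcing >= 3 crossings in any diagram


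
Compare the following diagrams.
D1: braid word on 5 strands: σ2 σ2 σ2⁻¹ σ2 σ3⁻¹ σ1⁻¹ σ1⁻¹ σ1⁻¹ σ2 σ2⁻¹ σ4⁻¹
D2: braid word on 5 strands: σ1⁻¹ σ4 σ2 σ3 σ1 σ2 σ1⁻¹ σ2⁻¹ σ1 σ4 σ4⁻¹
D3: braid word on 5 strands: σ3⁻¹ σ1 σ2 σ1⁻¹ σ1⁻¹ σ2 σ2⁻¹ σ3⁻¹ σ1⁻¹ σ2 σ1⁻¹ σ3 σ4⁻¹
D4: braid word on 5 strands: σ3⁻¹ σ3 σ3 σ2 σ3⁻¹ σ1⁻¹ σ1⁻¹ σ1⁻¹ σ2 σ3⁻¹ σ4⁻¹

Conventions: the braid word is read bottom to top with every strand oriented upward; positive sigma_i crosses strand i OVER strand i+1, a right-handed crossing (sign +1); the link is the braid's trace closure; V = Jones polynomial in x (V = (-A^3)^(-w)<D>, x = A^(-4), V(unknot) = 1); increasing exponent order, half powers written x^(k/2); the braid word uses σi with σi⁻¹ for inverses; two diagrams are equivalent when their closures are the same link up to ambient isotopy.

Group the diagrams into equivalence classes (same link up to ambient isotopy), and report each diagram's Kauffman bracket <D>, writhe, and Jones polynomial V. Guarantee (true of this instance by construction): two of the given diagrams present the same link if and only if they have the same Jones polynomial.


equivalence classes: {D1, D3, D4} | {D2}
D1 (bracket A^-15 + 2A^-7 - A^-3 + A - A^5; 11 crossings at w = -3): V = x^(-7/2) - x^(-5/2) + x^(-3/2) - 2x^(-1/2) - x^(3/2)
V(D2) = -x^(-1/2) - x^(1/2)  [11 crossings, <D> = A^7 + A^11, w = +3]
V(D3) = x^(-7/2) - x^(-5/2) + x^(-3/2) - 2x^(-1/2) - x^(3/2)  (w -3, c 13, <D> = A^-15 + 2A^-7 - A^-3 + A - A^5)
V(D4) = x^(-7/2) - x^(-5/2) + x^(-3/2) - 2x^(-1/2) - x^(3/2)  (w -3, c 11, <D> = A^-15 + 2A^-7 - A^-3 + A - A^5)
key observation: comparing 4 Jones polynomials yields 2 groups


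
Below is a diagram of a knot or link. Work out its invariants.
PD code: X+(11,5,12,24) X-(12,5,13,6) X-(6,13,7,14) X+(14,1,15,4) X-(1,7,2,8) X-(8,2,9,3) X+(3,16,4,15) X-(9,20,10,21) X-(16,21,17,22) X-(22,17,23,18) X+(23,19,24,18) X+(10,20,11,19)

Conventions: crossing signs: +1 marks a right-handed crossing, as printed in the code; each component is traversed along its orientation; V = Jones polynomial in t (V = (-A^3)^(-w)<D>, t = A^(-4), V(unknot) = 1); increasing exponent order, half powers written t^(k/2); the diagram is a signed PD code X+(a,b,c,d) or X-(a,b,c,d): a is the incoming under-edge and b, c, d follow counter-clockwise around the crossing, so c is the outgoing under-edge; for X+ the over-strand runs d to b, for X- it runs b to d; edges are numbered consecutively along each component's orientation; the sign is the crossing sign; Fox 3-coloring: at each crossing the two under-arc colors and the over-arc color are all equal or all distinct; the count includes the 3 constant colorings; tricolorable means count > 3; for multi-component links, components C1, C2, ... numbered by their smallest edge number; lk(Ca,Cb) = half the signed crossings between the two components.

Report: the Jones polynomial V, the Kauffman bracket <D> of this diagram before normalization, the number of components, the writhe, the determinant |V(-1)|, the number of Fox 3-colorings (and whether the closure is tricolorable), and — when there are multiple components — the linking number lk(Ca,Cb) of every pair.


V = t^(-7/2) - 2t^(-5/2) + t^(-3/2) - 2t^(-1/2) + t^(1/2) - t^(3/2)
<D> = -A^-12 + A^-8 - 2A^-4 + 1 - 2A^4 + A^8 (w = -2)
2 components over 12 crossings, w = -2
lk(C1,C2): 0
3 Fox colorings among 3^12, |V(-1)| = 8: not tricolorable
why: every pair of the 2 components has lk = 0


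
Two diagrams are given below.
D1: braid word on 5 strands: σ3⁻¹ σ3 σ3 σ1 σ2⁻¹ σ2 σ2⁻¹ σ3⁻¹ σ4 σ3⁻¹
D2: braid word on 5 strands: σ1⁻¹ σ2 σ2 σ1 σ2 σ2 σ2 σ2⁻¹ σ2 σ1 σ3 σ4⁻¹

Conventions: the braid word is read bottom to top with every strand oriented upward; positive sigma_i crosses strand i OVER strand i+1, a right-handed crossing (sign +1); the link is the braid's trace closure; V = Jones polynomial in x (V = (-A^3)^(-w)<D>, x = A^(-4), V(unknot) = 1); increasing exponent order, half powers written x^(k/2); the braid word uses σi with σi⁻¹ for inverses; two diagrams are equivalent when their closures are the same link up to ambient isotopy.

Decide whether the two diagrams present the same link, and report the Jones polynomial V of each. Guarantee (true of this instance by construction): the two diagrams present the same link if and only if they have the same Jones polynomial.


equivalent: no
D1 (bracket 1; 10 crossings at w = 0): V = 1
D2 (bracket -A^-10 + A^-6 - A^-2 + A^2 + A^10; 12 crossings at w = +6): V = x^2 + x^4 - x^5 + x^6 - x^7
key observation: 2 values of V(x) split the 2 diagrams


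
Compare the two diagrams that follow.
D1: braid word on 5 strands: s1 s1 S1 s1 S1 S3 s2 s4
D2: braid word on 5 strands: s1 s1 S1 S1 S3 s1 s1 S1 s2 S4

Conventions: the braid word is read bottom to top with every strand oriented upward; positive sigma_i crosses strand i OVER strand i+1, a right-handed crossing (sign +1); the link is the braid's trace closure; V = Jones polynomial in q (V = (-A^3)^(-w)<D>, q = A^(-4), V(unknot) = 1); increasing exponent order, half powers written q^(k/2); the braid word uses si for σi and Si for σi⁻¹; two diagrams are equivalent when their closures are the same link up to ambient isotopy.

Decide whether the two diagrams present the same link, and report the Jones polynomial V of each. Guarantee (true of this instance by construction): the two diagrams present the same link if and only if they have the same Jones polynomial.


same link: yes
V(D1) = 1  [8 crossings, <D> = A^6, w = +2]
V(D2) = 1  [10 crossings, <D> = 1, w = 0]
insight: Markov moves rewrite D1 (8 crossings) into D2 (10)


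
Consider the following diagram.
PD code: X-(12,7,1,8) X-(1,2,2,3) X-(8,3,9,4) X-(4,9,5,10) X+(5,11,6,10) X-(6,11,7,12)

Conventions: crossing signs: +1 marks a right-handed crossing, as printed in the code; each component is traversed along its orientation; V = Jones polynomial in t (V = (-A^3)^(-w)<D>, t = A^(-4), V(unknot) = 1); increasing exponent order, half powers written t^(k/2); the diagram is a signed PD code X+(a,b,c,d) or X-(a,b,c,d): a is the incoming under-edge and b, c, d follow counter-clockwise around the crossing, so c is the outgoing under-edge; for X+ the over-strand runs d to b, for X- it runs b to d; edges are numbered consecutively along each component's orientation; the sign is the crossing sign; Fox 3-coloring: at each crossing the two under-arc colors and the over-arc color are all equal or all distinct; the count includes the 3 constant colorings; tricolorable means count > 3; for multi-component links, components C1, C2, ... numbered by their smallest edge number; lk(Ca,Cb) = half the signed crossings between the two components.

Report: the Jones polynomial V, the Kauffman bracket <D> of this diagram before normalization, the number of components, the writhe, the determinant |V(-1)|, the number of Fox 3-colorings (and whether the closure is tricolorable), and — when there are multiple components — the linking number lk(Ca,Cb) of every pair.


V(t) = -t^-4 + t^-3 + t^-1
bracket: A^-8 + 1 - A^4, w = -4
1 component, writhe -4, over 6 crossings
det 3, colorings 9 of 3^6 — tricolorable
observation: w = -4 shifts under R1 moves; the (-A^3)^(4) factor cancels that in V


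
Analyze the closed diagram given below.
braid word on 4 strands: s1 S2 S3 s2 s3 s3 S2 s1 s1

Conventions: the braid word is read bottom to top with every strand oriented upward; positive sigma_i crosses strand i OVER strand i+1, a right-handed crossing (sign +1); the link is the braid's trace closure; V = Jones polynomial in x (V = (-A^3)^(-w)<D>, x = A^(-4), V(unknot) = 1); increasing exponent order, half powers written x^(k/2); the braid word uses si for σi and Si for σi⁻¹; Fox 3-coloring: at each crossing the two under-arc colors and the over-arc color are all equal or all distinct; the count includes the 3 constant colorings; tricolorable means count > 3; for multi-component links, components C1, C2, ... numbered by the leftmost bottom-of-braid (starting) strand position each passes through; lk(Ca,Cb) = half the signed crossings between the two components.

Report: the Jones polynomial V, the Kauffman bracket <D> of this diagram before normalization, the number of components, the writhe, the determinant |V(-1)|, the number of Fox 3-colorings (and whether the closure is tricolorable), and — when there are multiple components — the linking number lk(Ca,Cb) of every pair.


V(x) = x^-1 - 1 + 2x - 3x^2 + 3x^3 - 2x^4 + 2x^5 - x^6
bracket: A^-15 - 2A^-11 + 2A^-7 - 3A^-3 + 3A - 2A^5 + A^9 - A^13, w = +3
1 component, writhe +3, over 9 crossings
det 15, colorings 9 of 3^9 — tricolorable
observation: |V(-1)| = 15: so tricolorable, since 3 divides 15


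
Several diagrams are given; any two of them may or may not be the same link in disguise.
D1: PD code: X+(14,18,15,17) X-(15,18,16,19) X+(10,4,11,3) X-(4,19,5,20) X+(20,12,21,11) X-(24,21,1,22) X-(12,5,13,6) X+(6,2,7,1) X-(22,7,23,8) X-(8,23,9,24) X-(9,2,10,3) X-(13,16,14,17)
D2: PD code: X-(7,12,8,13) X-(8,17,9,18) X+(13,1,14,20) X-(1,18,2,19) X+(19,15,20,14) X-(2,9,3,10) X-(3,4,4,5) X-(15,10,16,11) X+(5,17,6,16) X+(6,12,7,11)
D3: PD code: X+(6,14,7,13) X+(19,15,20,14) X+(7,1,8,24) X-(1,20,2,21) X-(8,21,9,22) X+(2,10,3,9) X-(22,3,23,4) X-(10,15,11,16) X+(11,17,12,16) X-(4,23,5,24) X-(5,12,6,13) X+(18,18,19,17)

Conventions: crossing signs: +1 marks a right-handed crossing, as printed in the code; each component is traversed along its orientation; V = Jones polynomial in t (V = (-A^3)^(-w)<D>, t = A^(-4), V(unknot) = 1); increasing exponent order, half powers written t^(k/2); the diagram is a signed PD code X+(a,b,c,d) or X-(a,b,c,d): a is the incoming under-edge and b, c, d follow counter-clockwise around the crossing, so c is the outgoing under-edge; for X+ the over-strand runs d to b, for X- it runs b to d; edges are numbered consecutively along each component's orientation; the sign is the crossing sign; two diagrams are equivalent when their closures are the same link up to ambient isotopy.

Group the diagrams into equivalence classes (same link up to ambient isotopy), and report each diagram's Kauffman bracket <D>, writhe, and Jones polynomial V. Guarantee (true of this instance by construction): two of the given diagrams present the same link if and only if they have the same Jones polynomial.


grouping into links: {D1} | {D2} | {D3}
V(D1) = -t^-6 + 2t^-5 - 3t^-4 + 4t^-3 - 3t^-2 + 3t^-1 - 2 + t  (w -4, c 12, <D> = A^-16 - 2A^-12 + 3A^-8 - 3A^-4 + 4 - 3A^4 + 2A^8 - A^12)
V(D2) = t^-2 - t^-1 + 1 - t + t^2  (w -2, c 10, <D> = A^-14 - A^-10 + A^-6 - A^-2 + A^2)
V(D3) = 1  (w 0, c 12, <D> = 1)
key observation: comparing 3 Jones polynomials yields 3 groups


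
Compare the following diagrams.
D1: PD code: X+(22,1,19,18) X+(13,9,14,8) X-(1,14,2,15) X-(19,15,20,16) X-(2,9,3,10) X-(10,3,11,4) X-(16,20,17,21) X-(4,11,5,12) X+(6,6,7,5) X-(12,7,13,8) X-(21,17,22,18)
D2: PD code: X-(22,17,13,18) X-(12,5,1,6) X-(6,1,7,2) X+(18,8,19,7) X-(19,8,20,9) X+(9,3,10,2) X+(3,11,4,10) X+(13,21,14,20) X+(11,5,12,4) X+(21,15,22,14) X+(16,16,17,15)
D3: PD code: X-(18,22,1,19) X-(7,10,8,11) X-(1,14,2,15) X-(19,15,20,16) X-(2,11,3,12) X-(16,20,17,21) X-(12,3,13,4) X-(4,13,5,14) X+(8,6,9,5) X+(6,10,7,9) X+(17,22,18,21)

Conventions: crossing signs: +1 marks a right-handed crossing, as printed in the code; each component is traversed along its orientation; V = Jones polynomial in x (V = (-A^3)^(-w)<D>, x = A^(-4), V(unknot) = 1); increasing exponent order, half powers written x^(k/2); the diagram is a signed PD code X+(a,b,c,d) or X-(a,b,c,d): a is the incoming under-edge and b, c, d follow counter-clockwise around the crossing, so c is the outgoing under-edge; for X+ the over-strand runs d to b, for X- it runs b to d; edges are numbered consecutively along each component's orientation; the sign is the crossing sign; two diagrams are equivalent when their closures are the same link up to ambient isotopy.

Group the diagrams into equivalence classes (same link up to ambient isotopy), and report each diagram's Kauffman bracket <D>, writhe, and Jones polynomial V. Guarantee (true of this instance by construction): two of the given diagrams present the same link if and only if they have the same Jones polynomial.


classes: {D1, D3} | {D2}
V(D1) = x^(-13/2) - x^(-11/2) + x^(-9/2) - 2x^(-7/2) - x^(-3/2)  [11 crossings, <D> = A^-9 + 2A^-1 - A^3 + A^7 - A^11, w = -5]
V(D2) = -x^(-1/2) - x^(1/2)  (w +3, c 11, <D> = A^7 + A^11)
D3 (bracket A^-9 + 2A^-1 - A^3 + A^7 - A^11; 11 crossings at w = -5): V = x^(-13/2) - x^(-11/2) + x^(-9/2) - 2x^(-7/2) - x^(-3/2)
note: 2 values of V(x) split the 3 diagrams


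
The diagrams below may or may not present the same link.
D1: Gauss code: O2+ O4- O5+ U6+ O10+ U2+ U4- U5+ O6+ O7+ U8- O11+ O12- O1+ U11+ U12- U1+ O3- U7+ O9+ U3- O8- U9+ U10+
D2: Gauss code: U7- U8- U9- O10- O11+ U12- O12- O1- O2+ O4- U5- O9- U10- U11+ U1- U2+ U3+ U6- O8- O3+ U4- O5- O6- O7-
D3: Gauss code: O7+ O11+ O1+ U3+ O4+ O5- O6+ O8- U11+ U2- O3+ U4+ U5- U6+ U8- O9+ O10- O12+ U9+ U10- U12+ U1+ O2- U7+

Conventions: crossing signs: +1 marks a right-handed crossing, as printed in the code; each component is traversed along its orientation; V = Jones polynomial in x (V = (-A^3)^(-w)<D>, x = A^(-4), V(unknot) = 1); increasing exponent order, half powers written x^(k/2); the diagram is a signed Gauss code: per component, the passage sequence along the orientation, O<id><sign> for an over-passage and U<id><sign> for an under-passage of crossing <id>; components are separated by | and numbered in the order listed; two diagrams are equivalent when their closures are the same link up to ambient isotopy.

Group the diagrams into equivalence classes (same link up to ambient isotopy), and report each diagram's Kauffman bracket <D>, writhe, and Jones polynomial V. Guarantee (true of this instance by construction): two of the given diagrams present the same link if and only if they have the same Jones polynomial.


equivalence classes: {D1} | {D2} | {D3}
D1 (bracket -A^-12 + 2A^-8 - 2A^-4 + 3 - 3A^4 + 2A^8 - A^12 + A^16; 12 crossings at w = +4): V = x^-1 - 1 + 2x - 3x^2 + 3x^3 - 2x^4 + 2x^5 - x^6
V(D2) = -x^-6 + x^-5 - x^-4 + 2x^-3 - x^-2 + x^-1  [12 crossings, <D> = A^-14 - A^-10 + 2A^-6 - A^-2 + A^2 - A^6, w = -6]
D3 (bracket A^12; 12 crossings at w = +4): V = 1
key observation: V(x) takes 3 values over 3 diagrams, fixing the grouping


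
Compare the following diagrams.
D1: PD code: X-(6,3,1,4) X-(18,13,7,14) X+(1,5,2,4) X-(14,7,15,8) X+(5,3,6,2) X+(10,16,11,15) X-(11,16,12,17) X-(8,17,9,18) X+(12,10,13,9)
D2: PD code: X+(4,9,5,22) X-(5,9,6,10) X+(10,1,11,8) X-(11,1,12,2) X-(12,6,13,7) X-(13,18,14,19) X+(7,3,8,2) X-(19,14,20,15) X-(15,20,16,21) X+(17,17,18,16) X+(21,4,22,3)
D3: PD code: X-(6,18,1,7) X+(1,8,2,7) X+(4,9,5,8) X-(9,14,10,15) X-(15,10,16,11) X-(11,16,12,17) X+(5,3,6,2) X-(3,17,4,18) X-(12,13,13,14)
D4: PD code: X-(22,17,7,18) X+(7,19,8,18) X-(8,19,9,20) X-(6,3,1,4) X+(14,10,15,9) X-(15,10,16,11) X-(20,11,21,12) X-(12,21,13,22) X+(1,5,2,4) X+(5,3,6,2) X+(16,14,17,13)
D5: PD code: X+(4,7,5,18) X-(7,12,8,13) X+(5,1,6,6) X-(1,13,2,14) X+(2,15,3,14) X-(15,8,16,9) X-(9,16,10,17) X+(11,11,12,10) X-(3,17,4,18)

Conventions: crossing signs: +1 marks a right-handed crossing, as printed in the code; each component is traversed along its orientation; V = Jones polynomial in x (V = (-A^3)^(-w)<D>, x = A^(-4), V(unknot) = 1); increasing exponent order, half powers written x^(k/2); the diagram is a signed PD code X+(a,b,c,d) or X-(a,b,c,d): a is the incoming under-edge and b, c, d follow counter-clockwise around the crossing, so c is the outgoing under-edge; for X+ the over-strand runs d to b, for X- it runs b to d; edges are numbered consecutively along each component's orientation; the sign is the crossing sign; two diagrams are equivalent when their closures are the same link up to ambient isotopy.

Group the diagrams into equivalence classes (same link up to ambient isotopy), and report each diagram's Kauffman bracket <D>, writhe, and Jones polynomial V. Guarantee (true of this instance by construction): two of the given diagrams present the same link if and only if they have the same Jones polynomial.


equivalence classes: {D1, D2, D3, D4, D5}
D1 (bracket A^-1 + A^3 + A^7 - A^15; 9 crossings at w = -1): V = x^(-9/2) - x^(-5/2) - x^(-3/2) - x^(-1/2)
V(D2) = x^(-9/2) - x^(-5/2) - x^(-3/2) - x^(-1/2)  [11 crossings, <D> = A^-1 + A^3 + A^7 - A^15, w = -1]
D3 (bracket A^-7 + A^-3 + A - A^9; 9 crossings at w = -3): V = x^(-9/2) - x^(-5/2) - x^(-3/2) - x^(-1/2)
D4 (bracket A^-1 + A^3 + A^7 - A^15; 11 crossings at w = -1): V = x^(-9/2) - x^(-5/2) - x^(-3/2) - x^(-1/2)
V(D5) = x^(-9/2) - x^(-5/2) - x^(-3/2) - x^(-1/2)  (w -1, c 9, <D> = A^-1 + A^3 + A^7 - A^15)
key observation: all 5 diagrams share one V(x), hence one class


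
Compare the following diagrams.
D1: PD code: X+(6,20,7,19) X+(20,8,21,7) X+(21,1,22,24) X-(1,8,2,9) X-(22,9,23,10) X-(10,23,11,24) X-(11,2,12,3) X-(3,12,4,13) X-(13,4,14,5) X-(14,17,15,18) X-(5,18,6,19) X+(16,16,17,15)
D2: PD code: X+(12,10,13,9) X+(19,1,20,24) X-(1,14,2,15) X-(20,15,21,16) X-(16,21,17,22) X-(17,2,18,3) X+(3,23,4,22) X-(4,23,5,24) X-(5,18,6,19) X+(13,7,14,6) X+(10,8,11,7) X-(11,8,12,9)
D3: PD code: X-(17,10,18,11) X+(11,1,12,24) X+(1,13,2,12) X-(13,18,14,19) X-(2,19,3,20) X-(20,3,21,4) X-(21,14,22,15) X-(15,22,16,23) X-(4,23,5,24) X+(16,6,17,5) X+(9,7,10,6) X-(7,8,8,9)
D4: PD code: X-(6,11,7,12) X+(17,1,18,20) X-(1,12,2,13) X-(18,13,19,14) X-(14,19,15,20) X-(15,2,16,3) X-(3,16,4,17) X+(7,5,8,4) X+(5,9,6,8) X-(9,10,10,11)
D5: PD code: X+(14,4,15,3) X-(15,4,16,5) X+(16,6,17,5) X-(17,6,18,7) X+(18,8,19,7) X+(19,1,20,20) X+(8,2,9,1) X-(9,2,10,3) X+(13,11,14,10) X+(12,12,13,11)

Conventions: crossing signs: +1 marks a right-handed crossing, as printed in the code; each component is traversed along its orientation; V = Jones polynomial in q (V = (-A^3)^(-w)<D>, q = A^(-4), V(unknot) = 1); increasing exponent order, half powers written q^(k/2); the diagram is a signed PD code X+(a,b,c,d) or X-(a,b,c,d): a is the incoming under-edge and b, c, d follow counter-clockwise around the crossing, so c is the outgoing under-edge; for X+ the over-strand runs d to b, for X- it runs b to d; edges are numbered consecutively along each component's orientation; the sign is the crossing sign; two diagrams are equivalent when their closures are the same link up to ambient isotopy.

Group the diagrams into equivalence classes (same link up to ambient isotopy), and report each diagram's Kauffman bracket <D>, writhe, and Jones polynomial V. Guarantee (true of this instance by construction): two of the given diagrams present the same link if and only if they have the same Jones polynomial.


grouping into links: {D1, D2, D3, D4} | {D5}
V(D1) = -q^-6 + q^-5 - q^-4 + 2q^-3 - q^-2 + q^-1  (w -4, c 12, <D> = A^-8 - A^-4 + 2 - A^4 + A^8 - A^12)
D2 (bracket A^-2 - A^2 + 2A^6 - A^10 + A^14 - A^18; 12 crossings at w = -2): V = -q^-6 + q^-5 - q^-4 + 2q^-3 - q^-2 + q^-1
D3 (bracket A^-8 - A^-4 + 2 - A^4 + A^8 - A^12; 12 crossings at w = -4): V = -q^-6 + q^-5 - q^-4 + 2q^-3 - q^-2 + q^-1
V(D4) = -q^-6 + q^-5 - q^-4 + 2q^-3 - q^-2 + q^-1  [10 crossings, <D> = A^-8 - A^-4 + 2 - A^4 + A^8 - A^12, w = -4]
D5 (bracket A^12; 10 crossings at w = +4): V = 1
why: 2 classes among 5 diagrams; unequal V(q) rules out equality
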